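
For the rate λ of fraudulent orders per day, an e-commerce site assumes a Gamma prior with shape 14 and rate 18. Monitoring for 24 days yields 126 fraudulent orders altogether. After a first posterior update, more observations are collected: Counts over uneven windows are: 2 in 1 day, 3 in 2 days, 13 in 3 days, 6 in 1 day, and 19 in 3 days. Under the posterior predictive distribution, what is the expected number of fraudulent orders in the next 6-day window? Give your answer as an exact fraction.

549/26

Total count 126 over total exposure 24 days.
After the first batch: Gamma(14 + 126, 18 + 24) = Gamma(140, 42).
Total count: 2 + 3 + 13 + 6 + 19 = 43.
Total exposure: 1 + 2 + 3 + 1 + 3 = 10 days.
After the second batch: Gamma(140 + 43, 42 + 10) = Gamma(183, 52).
Predictive mean over a 6-day window = T·E[λ|data] = 6·183/52 = 549/26.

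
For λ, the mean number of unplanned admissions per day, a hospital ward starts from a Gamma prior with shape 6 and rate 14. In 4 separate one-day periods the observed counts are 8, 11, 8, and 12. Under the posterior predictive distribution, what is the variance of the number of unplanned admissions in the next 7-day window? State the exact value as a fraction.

875/36

Total count: 8 + 11 + 8 + 12 = 39.
Total exposure: 4 days.
Gamma(α, β) with Poisson data over total exposure Σt gives posterior Gamma(α+Σx, β+Σt) = Gamma(45, 18).
The posterior predictive for a window of length T is Negative Binomial with variance T·α'·(β'+T)/β'² = 7·45·25/324 = 875/36.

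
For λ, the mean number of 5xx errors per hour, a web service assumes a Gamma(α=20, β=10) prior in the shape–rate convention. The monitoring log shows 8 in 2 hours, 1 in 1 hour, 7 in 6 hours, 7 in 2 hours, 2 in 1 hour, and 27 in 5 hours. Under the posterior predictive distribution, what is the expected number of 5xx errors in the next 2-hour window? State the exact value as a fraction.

16/3

Total count: 8 + 1 + 7 + 7 + 2 + 27 = 52.
Total exposure: 2 + 1 + 6 + 2 + 1 + 5 = 17 hours.
By Gamma–Poisson conjugacy, the posterior is Gamma(α + Σx, β + Σt) = Gamma(20 + 52, 10 + 17) = Gamma(72, 27).
Predictive mean over a 2-hour window = T·E[λ|data] = 2·72/27 = 16/3.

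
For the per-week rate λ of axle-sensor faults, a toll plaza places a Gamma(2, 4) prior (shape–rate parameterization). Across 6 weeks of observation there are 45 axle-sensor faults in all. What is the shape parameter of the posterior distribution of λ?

47

Total count 45 over total exposure 6 weeks.
By Gamma–Poisson conjugacy, the posterior is Gamma(α + Σx, β + Σt) = Gamma(2 + 45, 4 + 6) = Gamma(47, 10).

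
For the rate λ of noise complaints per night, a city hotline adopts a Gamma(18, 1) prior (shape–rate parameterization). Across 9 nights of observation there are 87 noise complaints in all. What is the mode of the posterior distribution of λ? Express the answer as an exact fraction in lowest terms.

Total count 87 over total exposure 9 nights.
Gamma(α, β) with Poisson data over total exposure Σt gives posterior Gamma(α+Σx, β+Σt) = Gamma(105, 10).
Posterior mode = (α'−1)/β' = 104/10 = 52/5.

52/5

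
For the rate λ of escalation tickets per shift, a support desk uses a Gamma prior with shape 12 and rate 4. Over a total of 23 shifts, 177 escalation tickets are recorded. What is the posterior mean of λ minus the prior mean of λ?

Total count 177 over total exposure 23 shifts.
Conjugate update: add total count to the shape and total exposure to the rate, giving Gamma(189, 27).
Posterior mean = 189/27 = 7; prior mean = 12/4 = 3. Difference = 7 − 3 = 4.

4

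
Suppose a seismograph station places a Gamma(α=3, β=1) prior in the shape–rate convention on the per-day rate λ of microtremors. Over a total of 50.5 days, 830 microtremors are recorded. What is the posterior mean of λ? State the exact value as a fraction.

1666/103

Total count 830 over total exposure 50.5 days.
Posterior: α' = 3 + 830 = 833, β' = 1 + 50.5 = 103/2.
Posterior mean = α'/β' = 833/(103/2) = 1666/103.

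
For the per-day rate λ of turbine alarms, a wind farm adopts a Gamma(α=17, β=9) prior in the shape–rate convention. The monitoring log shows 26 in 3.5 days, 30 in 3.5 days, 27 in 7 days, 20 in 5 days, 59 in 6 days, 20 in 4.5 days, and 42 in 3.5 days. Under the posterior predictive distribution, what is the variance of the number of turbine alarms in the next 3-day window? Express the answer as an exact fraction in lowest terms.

Total count: 26 + 30 + 27 + 20 + 59 + 20 + 42 = 224.
Total exposure: 3.5 + 3.5 + 7 + 5 + 6 + 4.5 + 3.5 = 33 days.
The Gamma prior is conjugate for the Poisson rate, so λ | data ~ Gamma(17+224, 9+33) = Gamma(241, 42).
The posterior predictive for a window of length T is Negative Binomial with variance T·α'·(β'+T)/β'² = 3·241·45/1764 = 3615/196.

3615/196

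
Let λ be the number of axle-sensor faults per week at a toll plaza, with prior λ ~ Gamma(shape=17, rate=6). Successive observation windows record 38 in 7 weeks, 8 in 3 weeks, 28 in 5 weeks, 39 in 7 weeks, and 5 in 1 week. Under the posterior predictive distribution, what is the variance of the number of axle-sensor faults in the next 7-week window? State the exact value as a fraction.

Total count: 38 + 8 + 28 + 39 + 5 = 118.
Total exposure: 7 + 3 + 5 + 7 + 1 = 23 weeks.
Gamma(α, β) with Poisson data over total exposure Σt gives posterior Gamma(α+Σx, β+Σt) = Gamma(135, 29).
The posterior predictive for a window of length T is Negative Binomial with variance T·α'·(β'+T)/β'² = 7·135·36/841 = 34020/841.

34020/841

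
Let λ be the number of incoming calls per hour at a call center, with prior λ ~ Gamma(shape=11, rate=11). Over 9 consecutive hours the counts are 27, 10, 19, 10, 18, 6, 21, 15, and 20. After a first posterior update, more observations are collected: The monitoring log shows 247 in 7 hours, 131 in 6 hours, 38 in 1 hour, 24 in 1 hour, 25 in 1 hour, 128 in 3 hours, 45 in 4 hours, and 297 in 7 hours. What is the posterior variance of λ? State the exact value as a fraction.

Total count: 27 + 10 + 19 + 10 + 18 + 6 + 21 + 15 + 20 = 146.
Total exposure: 9 hours.
After the first batch: Gamma(11 + 146, 11 + 9) = Gamma(157, 20).
Total count: 247 + 131 + 38 + 24 + 25 + 128 + 45 + 297 = 935.
Total exposure: 7 + 6 + 1 + 1 + 1 + 3 + 4 + 7 = 30 hours.
After the second batch: Gamma(157 + 935, 20 + 30) = Gamma(1092, 50).
Posterior variance = α'/β'² = 1092/2500 = 273/625.

273/625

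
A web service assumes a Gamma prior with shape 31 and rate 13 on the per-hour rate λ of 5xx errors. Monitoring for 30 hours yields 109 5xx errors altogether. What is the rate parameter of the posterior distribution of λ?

Total count 109 over total exposure 30 hours.
Conjugate update: add total count to the shape and total exposure to the rate, giving Gamma(140, 43).

43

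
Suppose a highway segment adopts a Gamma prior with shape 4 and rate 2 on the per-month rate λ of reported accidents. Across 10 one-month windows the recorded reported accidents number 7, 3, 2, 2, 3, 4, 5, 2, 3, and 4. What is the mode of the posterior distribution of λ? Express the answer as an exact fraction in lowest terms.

Total count: 7 + 3 + 2 + 2 + 3 + 4 + 5 + 2 + 3 + 4 = 35.
Total exposure: 10 months.
Gamma(α, β) with Poisson data over total exposure Σt gives posterior Gamma(α+Σx, β+Σt) = Gamma(39, 12).
Posterior mode = (α'−1)/β' = 38/12 = 19/6.

19/6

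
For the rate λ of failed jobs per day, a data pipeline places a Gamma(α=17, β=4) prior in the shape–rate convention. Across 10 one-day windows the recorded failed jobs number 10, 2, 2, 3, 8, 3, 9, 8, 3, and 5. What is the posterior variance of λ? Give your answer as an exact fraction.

Total count: 10 + 2 + 2 + 3 + 8 + 3 + 9 + 8 + 3 + 5 = 53.
Total exposure: 10 days.
Conjugate update: add total count to the shape and total exposure to the rate, giving Gamma(70, 14).
Posterior variance = α'/β'² = 70/196 = 5/14.

5/14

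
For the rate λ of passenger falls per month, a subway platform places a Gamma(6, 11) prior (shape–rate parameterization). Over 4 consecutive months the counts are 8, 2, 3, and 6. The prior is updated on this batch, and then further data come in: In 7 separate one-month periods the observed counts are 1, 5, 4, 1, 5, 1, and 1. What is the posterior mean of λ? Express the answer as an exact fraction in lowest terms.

Total count: 8 + 2 + 3 + 6 = 19.
Total exposure: 4 months.
After the first batch: Gamma(6 + 19, 11 + 4) = Gamma(25, 15).
Total count: 1 + 5 + 4 + 1 + 5 + 1 + 1 = 18.
Total exposure: 7 months.
After the second batch: Gamma(25 + 18, 15 + 7) = Gamma(43, 22).
Posterior mean = α'/β' = 43/22.

43/22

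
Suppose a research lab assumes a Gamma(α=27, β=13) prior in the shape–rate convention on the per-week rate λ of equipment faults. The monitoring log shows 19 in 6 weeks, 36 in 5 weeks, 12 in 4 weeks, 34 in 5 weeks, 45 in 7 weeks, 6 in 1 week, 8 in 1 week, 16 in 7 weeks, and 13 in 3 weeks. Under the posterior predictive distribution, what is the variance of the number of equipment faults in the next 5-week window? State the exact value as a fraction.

7695/338

Total count: 19 + 36 + 12 + 34 + 45 + 6 + 8 + 16 + 13 = 189.
Total exposure: 6 + 5 + 4 + 5 + 7 + 1 + 1 + 7 + 3 = 39 weeks.
Posterior: α' = 27 + 189 = 216, β' = 13 + 39 = 52.
The posterior predictive for a window of length T is Negative Binomial with variance T·α'·(β'+T)/β'² = 5·216·57/2704 = 7695/338.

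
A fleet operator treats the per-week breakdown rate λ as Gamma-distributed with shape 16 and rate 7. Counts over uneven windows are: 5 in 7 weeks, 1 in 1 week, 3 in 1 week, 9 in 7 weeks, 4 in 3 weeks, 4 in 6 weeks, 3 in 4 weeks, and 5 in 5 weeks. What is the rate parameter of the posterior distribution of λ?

Total count: 5 + 1 + 3 + 9 + 4 + 4 + 3 + 5 = 34.
Total exposure: 7 + 1 + 1 + 7 + 3 + 6 + 4 + 5 = 34 weeks.
The Gamma prior is conjugate for the Poisson rate, so λ | data ~ Gamma(16+34, 7+34) = Gamma(50, 41).

41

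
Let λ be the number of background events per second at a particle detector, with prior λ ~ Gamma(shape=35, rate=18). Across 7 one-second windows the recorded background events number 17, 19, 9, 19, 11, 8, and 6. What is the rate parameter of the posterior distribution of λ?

Total count: 17 + 19 + 9 + 19 + 11 + 8 + 6 = 89.
Total exposure: 7 seconds.
Posterior: α' = 35 + 89 = 124, β' = 18 + 7 = 25.

25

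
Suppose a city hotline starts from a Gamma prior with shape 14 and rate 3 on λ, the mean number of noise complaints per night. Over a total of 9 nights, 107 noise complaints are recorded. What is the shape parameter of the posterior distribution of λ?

121

Total count 107 over total exposure 9 nights.
The Gamma prior is conjugate for the Poisson rate, so λ | data ~ Gamma(14+107, 3+9) = Gamma(121, 12).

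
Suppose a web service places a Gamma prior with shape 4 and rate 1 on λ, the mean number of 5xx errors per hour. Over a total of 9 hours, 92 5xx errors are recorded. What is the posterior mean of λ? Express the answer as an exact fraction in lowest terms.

48/5

Total count 92 over total exposure 9 hours.
The Gamma prior is conjugate for the Poisson rate, so λ | data ~ Gamma(4+92, 1+9) = Gamma(96, 10).
Posterior mean = α'/β' = 96/10 = 48/5.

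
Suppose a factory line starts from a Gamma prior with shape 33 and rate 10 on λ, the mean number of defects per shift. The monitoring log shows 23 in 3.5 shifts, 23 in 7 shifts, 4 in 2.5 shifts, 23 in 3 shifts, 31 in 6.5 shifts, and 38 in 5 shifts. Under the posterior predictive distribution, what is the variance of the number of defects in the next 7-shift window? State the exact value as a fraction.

Total count: 23 + 23 + 4 + 23 + 31 + 38 = 142.
Total exposure: 3.5 + 7 + 2.5 + 3 + 6.5 + 5 = 27.5 shifts.
By Gamma–Poisson conjugacy, the posterior is Gamma(α + Σx, β + Σt) = Gamma(33 + 142, 10 + 27.5) = Gamma(175, 75/2).
The posterior predictive for a window of length T is Negative Binomial with variance T·α'·(β'+T)/β'² = 7·175·(89/2)/(5625/4) = 8722/225.

8722/225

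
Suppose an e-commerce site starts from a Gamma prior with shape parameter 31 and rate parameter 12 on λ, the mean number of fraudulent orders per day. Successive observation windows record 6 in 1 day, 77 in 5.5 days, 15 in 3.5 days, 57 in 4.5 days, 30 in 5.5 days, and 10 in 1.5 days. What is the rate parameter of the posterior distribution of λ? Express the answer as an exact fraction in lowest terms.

67/2

Total count: 6 + 77 + 15 + 57 + 30 + 10 = 195.
Total exposure: 1 + 5.5 + 3.5 + 4.5 + 5.5 + 1.5 = 21.5 days.
Conjugate update: add total count to the shape and total exposure to the rate, giving Gamma(226, 67/2).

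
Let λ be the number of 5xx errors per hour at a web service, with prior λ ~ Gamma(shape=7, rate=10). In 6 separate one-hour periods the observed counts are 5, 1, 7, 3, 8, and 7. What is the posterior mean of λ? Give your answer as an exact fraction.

Total count: 5 + 1 + 7 + 3 + 8 + 7 = 31.
Total exposure: 6 hours.
Posterior: α' = 7 + 31 = 38, β' = 10 + 6 = 16.
Posterior mean = α'/β' = 38/16 = 19/8.

19/8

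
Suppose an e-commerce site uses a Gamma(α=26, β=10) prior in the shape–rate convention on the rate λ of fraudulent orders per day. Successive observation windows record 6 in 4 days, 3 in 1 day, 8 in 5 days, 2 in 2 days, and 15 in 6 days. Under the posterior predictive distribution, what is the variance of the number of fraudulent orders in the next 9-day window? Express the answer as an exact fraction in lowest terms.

4995/196

Total count: 6 + 3 + 8 + 2 + 15 = 34.
Total exposure: 4 + 1 + 5 + 2 + 6 = 18 days.
Posterior: α' = 26 + 34 = 60, β' = 10 + 18 = 28.
The posterior predictive for a window of length T is Negative Binomial with variance T·α'·(β'+T)/β'² = 9·60·37/784 = 4995/196.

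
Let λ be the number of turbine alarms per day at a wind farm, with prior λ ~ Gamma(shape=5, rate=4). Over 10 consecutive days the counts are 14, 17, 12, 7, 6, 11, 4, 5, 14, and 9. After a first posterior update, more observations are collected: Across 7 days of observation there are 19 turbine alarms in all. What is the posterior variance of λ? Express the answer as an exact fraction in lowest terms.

Total count: 14 + 17 + 12 + 7 + 6 + 11 + 4 + 5 + 14 + 9 = 99.
Total exposure: 10 days.
After the first batch: Gamma(5 + 99, 4 + 10) = Gamma(104, 14).
Total count 19 over total exposure 7 days.
After the second batch: Gamma(104 + 19, 14 + 7) = Gamma(123, 21).
Posterior variance = α'/β'² = 123/441 = 41/147.

41/147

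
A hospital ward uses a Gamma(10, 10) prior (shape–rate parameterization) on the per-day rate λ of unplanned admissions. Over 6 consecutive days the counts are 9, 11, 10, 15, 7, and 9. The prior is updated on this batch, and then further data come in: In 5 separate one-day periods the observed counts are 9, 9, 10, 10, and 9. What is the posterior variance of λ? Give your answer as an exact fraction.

Total count: 9 + 11 + 10 + 15 + 7 + 9 = 61.
Total exposure: 6 days.
After the first batch: Gamma(10 + 61, 10 + 6) = Gamma(71, 16).
Total count: 9 + 9 + 10 + 10 + 9 = 47.
Total exposure: 5 days.
After the second batch: Gamma(71 + 47, 16 + 5) = Gamma(118, 21).
Posterior variance = α'/β'² = 118/441.

118/441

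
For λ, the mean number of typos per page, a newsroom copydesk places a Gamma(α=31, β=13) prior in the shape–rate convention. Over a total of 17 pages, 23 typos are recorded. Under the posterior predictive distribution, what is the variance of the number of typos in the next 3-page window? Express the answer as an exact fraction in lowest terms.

Total count 23 over total exposure 17 pages.
The Gamma prior is conjugate for the Poisson rate, so λ | data ~ Gamma(31+23, 13+17) = Gamma(54, 30).
The posterior predictive for a window of length T is Negative Binomial with variance T·α'·(β'+T)/β'² = 3·54·33/900 = 297/50.

297/50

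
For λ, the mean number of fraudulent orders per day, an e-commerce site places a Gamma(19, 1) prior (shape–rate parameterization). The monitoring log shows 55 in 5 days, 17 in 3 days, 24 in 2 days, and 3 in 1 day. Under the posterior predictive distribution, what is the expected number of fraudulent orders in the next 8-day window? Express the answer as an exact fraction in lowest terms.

236/3

Total count: 55 + 17 + 24 + 3 = 99.
Total exposure: 5 + 3 + 2 + 1 = 11 days.
Gamma(α, β) with Poisson data over total exposure Σt gives posterior Gamma(α+Σx, β+Σt) = Gamma(118, 12).
Predictive mean over an 8-day window = T·E[λ|data] = 8·118/12 = 236/3.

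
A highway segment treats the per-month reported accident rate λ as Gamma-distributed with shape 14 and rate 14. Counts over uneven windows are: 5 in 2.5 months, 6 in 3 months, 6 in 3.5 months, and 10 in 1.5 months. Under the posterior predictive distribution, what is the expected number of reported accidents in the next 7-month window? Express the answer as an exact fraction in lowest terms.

Total count: 5 + 6 + 6 + 10 = 27.
Total exposure: 2.5 + 3 + 3.5 + 1.5 = 10.5 months.
The Gamma prior is conjugate for the Poisson rate, so λ | data ~ Gamma(14+27, 14+10.5) = Gamma(41, 49/2).
Predictive mean over a 7-month window = T·E[λ|data] = 7·41/(49/2) = 82/7.

82/7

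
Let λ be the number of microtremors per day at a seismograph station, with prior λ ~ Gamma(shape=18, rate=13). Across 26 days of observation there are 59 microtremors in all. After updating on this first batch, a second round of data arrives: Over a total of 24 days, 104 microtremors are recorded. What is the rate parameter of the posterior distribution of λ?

Total count 59 over total exposure 26 days.
After the first batch: Gamma(18 + 59, 13 + 26) = Gamma(77, 39).
Total count 104 over total exposure 24 days.
After the second batch: Gamma(77 + 104, 39 + 24) = Gamma(181, 63).

63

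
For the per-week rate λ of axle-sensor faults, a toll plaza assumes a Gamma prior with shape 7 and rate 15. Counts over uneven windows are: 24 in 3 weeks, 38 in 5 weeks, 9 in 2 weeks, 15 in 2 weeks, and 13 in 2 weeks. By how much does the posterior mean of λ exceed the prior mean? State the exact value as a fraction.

1387/435

Total count: 24 + 38 + 9 + 15 + 13 = 99.
Total exposure: 3 + 5 + 2 + 2 + 2 = 14 weeks.
The Gamma prior is conjugate for the Poisson rate, so λ | data ~ Gamma(7+99, 15+14) = Gamma(106, 29).
Posterior mean = 106/29 = 106/29; prior mean = 7/15 = 7/15. Difference = 106/29 − 7/15 = 1387/435.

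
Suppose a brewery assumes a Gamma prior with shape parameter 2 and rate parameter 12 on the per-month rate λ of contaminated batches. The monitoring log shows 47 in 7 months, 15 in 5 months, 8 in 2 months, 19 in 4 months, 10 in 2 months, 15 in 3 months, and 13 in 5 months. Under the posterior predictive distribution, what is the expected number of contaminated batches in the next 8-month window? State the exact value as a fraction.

129/5

Total count: 47 + 15 + 8 + 19 + 10 + 15 + 13 = 127.
Total exposure: 7 + 5 + 2 + 4 + 2 + 3 + 5 = 28 months.
Posterior: α' = 2 + 127 = 129, β' = 12 + 28 = 40.
Predictive mean over an 8-month window = T·E[λ|data] = 8·129/40 = 129/5.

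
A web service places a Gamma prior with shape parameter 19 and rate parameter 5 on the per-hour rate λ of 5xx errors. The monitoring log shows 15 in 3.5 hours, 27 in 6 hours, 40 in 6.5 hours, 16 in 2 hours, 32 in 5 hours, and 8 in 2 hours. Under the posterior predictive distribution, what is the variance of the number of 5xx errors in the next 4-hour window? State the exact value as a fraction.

5338/225

Total count: 15 + 27 + 40 + 16 + 32 + 8 = 138.
Total exposure: 3.5 + 6 + 6.5 + 2 + 5 + 2 = 25 hours.
The Gamma prior is conjugate for the Poisson rate, so λ | data ~ Gamma(19+138, 5+25) = Gamma(157, 30).
The posterior predictive for a window of length T is Negative Binomial with variance T·α'·(β'+T)/β'² = 4·157·34/900 = 5338/225.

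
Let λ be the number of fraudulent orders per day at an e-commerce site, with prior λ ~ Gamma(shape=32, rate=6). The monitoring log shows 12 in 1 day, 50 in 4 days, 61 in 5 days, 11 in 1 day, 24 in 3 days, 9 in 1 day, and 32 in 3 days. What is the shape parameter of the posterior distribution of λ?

231

Total count: 12 + 50 + 61 + 11 + 24 + 9 + 32 = 199.
Total exposure: 1 + 4 + 5 + 1 + 3 + 1 + 3 = 18 days.
Conjugate update: add total count to the shape and total exposure to the rate, giving Gamma(231, 24).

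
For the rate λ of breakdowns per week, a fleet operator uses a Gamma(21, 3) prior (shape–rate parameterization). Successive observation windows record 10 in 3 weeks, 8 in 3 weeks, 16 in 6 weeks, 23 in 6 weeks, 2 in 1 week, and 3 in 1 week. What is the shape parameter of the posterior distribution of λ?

83

Total count: 10 + 8 + 16 + 23 + 2 + 3 = 62.
Total exposure: 3 + 3 + 6 + 6 + 1 + 1 = 20 weeks.
By Gamma–Poisson conjugacy, the posterior is Gamma(α + Σx, β + Σt) = Gamma(21 + 62, 3 + 20) = Gamma(83, 23).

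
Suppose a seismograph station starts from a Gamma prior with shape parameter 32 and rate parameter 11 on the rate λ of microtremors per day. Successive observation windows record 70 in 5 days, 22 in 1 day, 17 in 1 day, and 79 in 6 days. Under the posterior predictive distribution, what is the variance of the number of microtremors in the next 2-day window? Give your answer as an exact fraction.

715/36

Total count: 70 + 22 + 17 + 79 = 188.
Total exposure: 5 + 1 + 1 + 6 = 13 days.
Gamma(α, β) with Poisson data over total exposure Σt gives posterior Gamma(α+Σx, β+Σt) = Gamma(220, 24).
The posterior predictive for a window of length T is Negative Binomial with variance T·α'·(β'+T)/β'² = 2·220·26/576 = 715/36.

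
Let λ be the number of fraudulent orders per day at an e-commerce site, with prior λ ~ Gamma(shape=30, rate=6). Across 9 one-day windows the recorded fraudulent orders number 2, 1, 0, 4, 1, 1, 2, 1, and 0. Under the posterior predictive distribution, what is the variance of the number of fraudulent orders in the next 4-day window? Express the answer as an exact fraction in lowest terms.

1064/75

Total count: 2 + 1 + 0 + 4 + 1 + 1 + 2 + 1 + 0 = 12.
Total exposure: 9 days.
By Gamma–Poisson conjugacy, the posterior is Gamma(α + Σx, β + Σt) = Gamma(30 + 12, 6 + 9) = Gamma(42, 15).
The posterior predictive for a window of length T is Negative Binomial with variance T·α'·(β'+T)/β'² = 4·42·19/225 = 1064/75.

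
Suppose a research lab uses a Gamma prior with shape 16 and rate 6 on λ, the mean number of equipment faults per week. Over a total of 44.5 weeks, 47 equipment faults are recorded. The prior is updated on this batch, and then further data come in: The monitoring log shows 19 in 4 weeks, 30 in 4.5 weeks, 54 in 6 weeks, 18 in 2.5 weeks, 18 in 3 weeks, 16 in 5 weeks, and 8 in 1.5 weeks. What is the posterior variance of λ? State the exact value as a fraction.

226/5929

Total count 47 over total exposure 44.5 weeks.
After the first batch: Gamma(16 + 47, 6 + 44.5) = Gamma(63, 101/2).
Total count: 19 + 30 + 54 + 18 + 18 + 16 + 8 = 163.
Total exposure: 4 + 4.5 + 6 + 2.5 + 3 + 5 + 1.5 = 26.5 weeks.
After the second batch: Gamma(63 + 163, 101/2 + 26.5) = Gamma(226, 77).
Posterior variance = α'/β'² = 226/5929.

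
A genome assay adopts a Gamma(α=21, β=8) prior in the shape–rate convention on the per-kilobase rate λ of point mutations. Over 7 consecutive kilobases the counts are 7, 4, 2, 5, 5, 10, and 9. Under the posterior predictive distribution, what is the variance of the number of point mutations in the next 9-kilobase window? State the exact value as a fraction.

Total count: 7 + 4 + 2 + 5 + 5 + 10 + 9 = 42.
Total exposure: 7 kilobases.
Conjugate update: add total count to the shape and total exposure to the rate, giving Gamma(63, 15).
The posterior predictive for a window of length T is Negative Binomial with variance T·α'·(β'+T)/β'² = 9·63·24/225 = 1512/25.

1512/25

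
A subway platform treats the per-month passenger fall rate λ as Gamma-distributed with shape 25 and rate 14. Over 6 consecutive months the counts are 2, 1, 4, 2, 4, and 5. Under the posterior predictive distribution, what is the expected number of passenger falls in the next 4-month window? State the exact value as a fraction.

Total count: 2 + 1 + 4 + 2 + 4 + 5 = 18.
Total exposure: 6 months.
Posterior: α' = 25 + 18 = 43, β' = 14 + 6 = 20.
Predictive mean over a 4-month window = T·E[λ|data] = 4·43/20 = 43/5.

43/5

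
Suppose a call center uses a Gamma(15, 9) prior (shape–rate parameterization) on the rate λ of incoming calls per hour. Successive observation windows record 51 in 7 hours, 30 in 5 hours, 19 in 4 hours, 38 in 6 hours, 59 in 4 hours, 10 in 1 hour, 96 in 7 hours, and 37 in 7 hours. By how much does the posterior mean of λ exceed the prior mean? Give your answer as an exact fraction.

163/30

Total count: 51 + 30 + 19 + 38 + 59 + 10 + 96 + 37 = 340.
Total exposure: 7 + 5 + 4 + 6 + 4 + 1 + 7 + 7 = 41 hours.
Posterior: α' = 15 + 340 = 355, β' = 9 + 41 = 50.
Posterior mean = 355/50 = 71/10; prior mean = 15/9 = 5/3. Difference = 71/10 − 5/3 = 163/30.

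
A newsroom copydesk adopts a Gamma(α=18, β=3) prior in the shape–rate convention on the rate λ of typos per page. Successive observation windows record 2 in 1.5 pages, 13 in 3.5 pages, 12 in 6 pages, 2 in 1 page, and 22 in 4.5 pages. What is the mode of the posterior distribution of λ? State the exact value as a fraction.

Total count: 2 + 13 + 12 + 2 + 22 = 51.
Total exposure: 1.5 + 3.5 + 6 + 1 + 4.5 = 16.5 pages.
Posterior: α' = 18 + 51 = 69, β' = 3 + 16.5 = 39/2.
Posterior mode = (α'−1)/β' = 68/(39/2) = 136/39.

136/39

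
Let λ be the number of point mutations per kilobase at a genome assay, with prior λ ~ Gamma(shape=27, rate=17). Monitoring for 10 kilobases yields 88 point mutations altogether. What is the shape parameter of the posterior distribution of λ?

Total count 88 over total exposure 10 kilobases.
Conjugate update: add total count to the shape and total exposure to the rate, giving Gamma(115, 27).

115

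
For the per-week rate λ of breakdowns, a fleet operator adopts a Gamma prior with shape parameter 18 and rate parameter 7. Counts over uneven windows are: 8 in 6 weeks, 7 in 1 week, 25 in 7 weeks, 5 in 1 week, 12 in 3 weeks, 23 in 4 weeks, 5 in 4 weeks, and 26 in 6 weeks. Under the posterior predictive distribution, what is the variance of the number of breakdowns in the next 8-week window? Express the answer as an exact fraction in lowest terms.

16168/507

Total count: 8 + 7 + 25 + 5 + 12 + 23 + 5 + 26 = 111.
Total exposure: 6 + 1 + 7 + 1 + 3 + 4 + 4 + 6 = 32 weeks.
Gamma(α, β) with Poisson data over total exposure Σt gives posterior Gamma(α+Σx, β+Σt) = Gamma(129, 39).
The posterior predictive for a window of length T is Negative Binomial with variance T·α'·(β'+T)/β'² = 8·129·47/1521 = 16168/507.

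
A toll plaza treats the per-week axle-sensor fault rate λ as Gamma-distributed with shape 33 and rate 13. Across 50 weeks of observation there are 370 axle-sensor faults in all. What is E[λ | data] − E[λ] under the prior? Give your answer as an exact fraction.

Total count 370 over total exposure 50 weeks.
Posterior: α' = 33 + 370 = 403, β' = 13 + 50 = 63.
Posterior mean = 403/63 = 403/63; prior mean = 33/13 = 33/13. Difference = 403/63 − 33/13 = 3160/819.

3160/819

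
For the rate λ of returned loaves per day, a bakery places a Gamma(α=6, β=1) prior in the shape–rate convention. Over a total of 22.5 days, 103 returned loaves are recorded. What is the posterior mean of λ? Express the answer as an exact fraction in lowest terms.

Total count 103 over total exposure 22.5 days.
Gamma(α, β) with Poisson data over total exposure Σt gives posterior Gamma(α+Σx, β+Σt) = Gamma(109, 47/2).
Posterior mean = α'/β' = 109/(47/2) = 218/47.

218/47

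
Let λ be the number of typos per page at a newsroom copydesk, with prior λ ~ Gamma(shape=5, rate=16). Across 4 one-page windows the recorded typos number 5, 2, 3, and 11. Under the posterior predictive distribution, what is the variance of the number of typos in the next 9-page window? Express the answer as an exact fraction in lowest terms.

Total count: 5 + 2 + 3 + 11 = 21.
Total exposure: 4 pages.
The Gamma prior is conjugate for the Poisson rate, so λ | data ~ Gamma(5+21, 16+4) = Gamma(26, 20).
The posterior predictive for a window of length T is Negative Binomial with variance T·α'·(β'+T)/β'² = 9·26·29/400 = 3393/200.

3393/200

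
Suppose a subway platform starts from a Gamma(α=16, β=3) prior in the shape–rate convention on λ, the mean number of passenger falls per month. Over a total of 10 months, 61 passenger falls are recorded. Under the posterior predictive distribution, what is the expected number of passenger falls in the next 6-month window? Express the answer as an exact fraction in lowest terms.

462/13

Total count 61 over total exposure 10 months.
Posterior: α' = 16 + 61 = 77, β' = 3 + 10 = 13.
Predictive mean over a 6-month window = T·E[λ|data] = 6·77/13 = 462/13.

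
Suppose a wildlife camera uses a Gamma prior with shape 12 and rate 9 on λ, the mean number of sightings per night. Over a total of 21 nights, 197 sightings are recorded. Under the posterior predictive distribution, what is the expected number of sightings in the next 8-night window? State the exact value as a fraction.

Total count 197 over total exposure 21 nights.
Posterior: α' = 12 + 197 = 209, β' = 9 + 21 = 30.
Predictive mean over an 8-night window = T·E[λ|data] = 8·209/30 = 836/15.

836/15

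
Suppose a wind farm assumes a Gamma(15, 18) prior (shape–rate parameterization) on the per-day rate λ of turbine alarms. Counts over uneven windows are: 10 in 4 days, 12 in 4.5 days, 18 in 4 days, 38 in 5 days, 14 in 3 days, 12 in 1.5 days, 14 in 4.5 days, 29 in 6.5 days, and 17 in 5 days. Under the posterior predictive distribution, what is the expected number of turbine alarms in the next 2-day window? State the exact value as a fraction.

Total count: 10 + 12 + 18 + 38 + 14 + 12 + 14 + 29 + 17 = 164.
Total exposure: 4 + 4.5 + 4 + 5 + 3 + 1.5 + 4.5 + 6.5 + 5 = 38 days.
By Gamma–Poisson conjugacy, the posterior is Gamma(α + Σx, β + Σt) = Gamma(15 + 164, 18 + 38) = Gamma(179, 56).
Predictive mean over a 2-day window = T·E[λ|data] = 2·179/56 = 179/28.

179/28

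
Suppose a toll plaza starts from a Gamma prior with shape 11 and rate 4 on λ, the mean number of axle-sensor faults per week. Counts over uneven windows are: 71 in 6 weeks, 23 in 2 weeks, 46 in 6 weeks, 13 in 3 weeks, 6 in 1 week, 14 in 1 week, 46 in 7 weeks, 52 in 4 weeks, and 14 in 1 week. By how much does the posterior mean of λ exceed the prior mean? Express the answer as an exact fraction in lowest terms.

799/140

Total count: 71 + 23 + 46 + 13 + 6 + 14 + 46 + 52 + 14 = 285.
Total exposure: 6 + 2 + 6 + 3 + 1 + 1 + 7 + 4 + 1 = 31 weeks.
By Gamma–Poisson conjugacy, the posterior is Gamma(α + Σx, β + Σt) = Gamma(11 + 285, 4 + 31) = Gamma(296, 35).
Posterior mean = 296/35 = 296/35; prior mean = 11/4 = 11/4. Difference = 296/35 − 11/4 = 799/140.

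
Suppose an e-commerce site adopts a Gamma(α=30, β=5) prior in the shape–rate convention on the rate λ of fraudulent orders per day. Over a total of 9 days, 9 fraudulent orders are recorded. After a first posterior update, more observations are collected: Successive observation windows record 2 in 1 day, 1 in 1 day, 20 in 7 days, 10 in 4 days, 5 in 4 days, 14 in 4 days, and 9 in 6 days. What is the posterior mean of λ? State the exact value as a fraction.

Total count 9 over total exposure 9 days.
After the first batch: Gamma(30 + 9, 5 + 9) = Gamma(39, 14).
Total count: 2 + 1 + 20 + 10 + 5 + 14 + 9 = 61.
Total exposure: 1 + 1 + 7 + 4 + 4 + 4 + 6 = 27 days.
After the second batch: Gamma(39 + 61, 14 + 27) = Gamma(100, 41).
Posterior mean = α'/β' = 100/41.

100/41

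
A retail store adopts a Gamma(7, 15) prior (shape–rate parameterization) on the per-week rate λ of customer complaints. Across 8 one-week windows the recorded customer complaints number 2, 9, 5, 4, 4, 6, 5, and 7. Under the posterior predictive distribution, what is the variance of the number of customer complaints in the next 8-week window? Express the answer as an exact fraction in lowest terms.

12152/529

Total count: 2 + 9 + 5 + 4 + 4 + 6 + 5 + 7 = 42.
Total exposure: 8 weeks.
Gamma(α, β) with Poisson data over total exposure Σt gives posterior Gamma(α+Σx, β+Σt) = Gamma(49, 23).
The posterior predictive for a window of length T is Negative Binomial with variance T·α'·(β'+T)/β'² = 8·49·31/529 = 12152/529.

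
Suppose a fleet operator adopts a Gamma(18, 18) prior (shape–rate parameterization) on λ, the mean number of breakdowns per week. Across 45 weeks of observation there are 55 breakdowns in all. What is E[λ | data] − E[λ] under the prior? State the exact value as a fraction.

Total count 55 over total exposure 45 weeks.
Conjugate update: add total count to the shape and total exposure to the rate, giving Gamma(73, 63).
Posterior mean = 73/63 = 73/63; prior mean = 18/18 = 1. Difference = 73/63 − 1 = 10/63.

10/63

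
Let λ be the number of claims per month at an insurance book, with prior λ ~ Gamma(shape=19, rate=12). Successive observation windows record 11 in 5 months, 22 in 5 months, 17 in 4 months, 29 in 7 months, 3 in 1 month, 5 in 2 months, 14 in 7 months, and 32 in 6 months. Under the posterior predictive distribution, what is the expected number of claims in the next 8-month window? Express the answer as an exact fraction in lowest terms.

Total count: 11 + 22 + 17 + 29 + 3 + 5 + 14 + 32 = 133.
Total exposure: 5 + 5 + 4 + 7 + 1 + 2 + 7 + 6 = 37 months.
Gamma(α, β) with Poisson data over total exposure Σt gives posterior Gamma(α+Σx, β+Σt) = Gamma(152, 49).
Predictive mean over an 8-month window = T·E[λ|data] = 8·152/49 = 1216/49.

1216/49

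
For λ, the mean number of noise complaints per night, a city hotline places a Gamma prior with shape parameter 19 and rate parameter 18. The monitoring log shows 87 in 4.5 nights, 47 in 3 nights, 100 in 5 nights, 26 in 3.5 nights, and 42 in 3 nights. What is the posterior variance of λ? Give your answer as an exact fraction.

321/1369

Total count: 87 + 47 + 100 + 26 + 42 = 302.
Total exposure: 4.5 + 3 + 5 + 3.5 + 3 = 19 nights.
By Gamma–Poisson conjugacy, the posterior is Gamma(α + Σx, β + Σt) = Gamma(19 + 302, 18 + 19) = Gamma(321, 37).
Posterior variance = α'/β'² = 321/1369.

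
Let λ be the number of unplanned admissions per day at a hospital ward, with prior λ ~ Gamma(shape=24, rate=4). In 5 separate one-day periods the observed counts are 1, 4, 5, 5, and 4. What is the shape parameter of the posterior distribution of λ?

43

Total count: 1 + 4 + 5 + 5 + 4 = 19.
Total exposure: 5 days.
By Gamma–Poisson conjugacy, the posterior is Gamma(α + Σx, β + Σt) = Gamma(24 + 19, 4 + 5) = Gamma(43, 9).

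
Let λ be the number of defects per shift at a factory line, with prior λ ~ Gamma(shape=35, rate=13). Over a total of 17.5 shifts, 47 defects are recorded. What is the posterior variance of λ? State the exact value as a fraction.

328/3721

Total count 47 over total exposure 17.5 shifts.
Posterior: α' = 35 + 47 = 82, β' = 13 + 17.5 = 61/2.
Posterior variance = α'/β'² = 82/(3721/4) = 328/3721.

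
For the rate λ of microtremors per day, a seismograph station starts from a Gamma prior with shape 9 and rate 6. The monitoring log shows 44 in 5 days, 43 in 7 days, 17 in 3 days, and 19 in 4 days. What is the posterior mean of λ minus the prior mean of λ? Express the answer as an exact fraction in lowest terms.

189/50

Total count: 44 + 43 + 17 + 19 = 123.
Total exposure: 5 + 7 + 3 + 4 = 19 days.
The Gamma prior is conjugate for the Poisson rate, so λ | data ~ Gamma(9+123, 6+19) = Gamma(132, 25).
Posterior mean = 132/25 = 132/25; prior mean = 9/6 = 3/2. Difference = 132/25 − 3/2 = 189/50.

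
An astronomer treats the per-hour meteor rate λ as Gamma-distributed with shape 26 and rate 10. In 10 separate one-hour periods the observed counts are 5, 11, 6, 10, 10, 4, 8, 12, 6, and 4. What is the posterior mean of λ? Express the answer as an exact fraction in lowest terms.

Total count: 5 + 11 + 6 + 10 + 10 + 4 + 8 + 12 + 6 + 4 = 76.
Total exposure: 10 hours.
The Gamma prior is conjugate for the Poisson rate, so λ | data ~ Gamma(26+76, 10+10) = Gamma(102, 20).
Posterior mean = α'/β' = 102/20 = 51/10.

51/10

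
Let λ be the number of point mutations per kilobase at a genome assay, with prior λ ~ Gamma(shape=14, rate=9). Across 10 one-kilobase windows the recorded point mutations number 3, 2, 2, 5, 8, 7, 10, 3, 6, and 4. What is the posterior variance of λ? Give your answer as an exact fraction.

64/361

Total count: 3 + 2 + 2 + 5 + 8 + 7 + 10 + 3 + 6 + 4 = 50.
Total exposure: 10 kilobases.
Posterior: α' = 14 + 50 = 64, β' = 9 + 10 = 19.
Posterior variance = α'/β'² = 64/361.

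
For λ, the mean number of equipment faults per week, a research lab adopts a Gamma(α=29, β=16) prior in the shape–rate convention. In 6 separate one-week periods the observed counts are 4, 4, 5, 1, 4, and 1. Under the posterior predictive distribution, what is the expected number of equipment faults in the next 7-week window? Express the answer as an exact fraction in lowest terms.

168/11

Total count: 4 + 4 + 5 + 1 + 4 + 1 = 19.
Total exposure: 6 weeks.
Posterior: α' = 29 + 19 = 48, β' = 16 + 6 = 22.
Predictive mean over a 7-week window = T·E[λ|data] = 7·48/22 = 168/11.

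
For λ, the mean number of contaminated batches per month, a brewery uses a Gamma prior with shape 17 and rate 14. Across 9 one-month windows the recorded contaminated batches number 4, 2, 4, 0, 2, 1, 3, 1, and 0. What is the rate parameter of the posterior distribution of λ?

23

Total count: 4 + 2 + 4 + 0 + 2 + 1 + 3 + 1 + 0 = 17.
Total exposure: 9 months.
Conjugate update: add total count to the shape and total exposure to the rate, giving Gamma(34, 23).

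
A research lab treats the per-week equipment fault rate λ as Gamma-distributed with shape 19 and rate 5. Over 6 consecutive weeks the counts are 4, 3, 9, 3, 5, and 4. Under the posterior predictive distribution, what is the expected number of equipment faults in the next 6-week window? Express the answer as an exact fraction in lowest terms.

Total count: 4 + 3 + 9 + 3 + 5 + 4 = 28.
Total exposure: 6 weeks.
The Gamma prior is conjugate for the Poisson rate, so λ | data ~ Gamma(19+28, 5+6) = Gamma(47, 11).
Predictive mean over a 6-week window = T·E[λ|data] = 6·47/11 = 282/11.

282/11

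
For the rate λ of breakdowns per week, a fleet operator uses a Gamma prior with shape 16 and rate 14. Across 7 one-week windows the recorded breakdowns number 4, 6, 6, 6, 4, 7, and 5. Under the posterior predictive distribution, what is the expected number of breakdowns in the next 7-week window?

18

Total count: 4 + 6 + 6 + 6 + 4 + 7 + 5 = 38.
Total exposure: 7 weeks.
Conjugate update: add total count to the shape and total exposure to the rate, giving Gamma(54, 21).
Predictive mean over a 7-week window = T·E[λ|data] = 7·54/21 = 18.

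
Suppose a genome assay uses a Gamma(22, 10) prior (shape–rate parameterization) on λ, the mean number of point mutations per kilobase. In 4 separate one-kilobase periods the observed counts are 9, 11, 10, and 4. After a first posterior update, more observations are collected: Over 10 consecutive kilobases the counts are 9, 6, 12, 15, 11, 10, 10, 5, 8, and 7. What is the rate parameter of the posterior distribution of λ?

Total count: 9 + 11 + 10 + 4 = 34.
Total exposure: 4 kilobases.
After the first batch: Gamma(22 + 34, 10 + 4) = Gamma(56, 14).
Total count: 9 + 6 + 12 + 15 + 11 + 10 + 10 + 5 + 8 + 7 = 93.
Total exposure: 10 kilobases.
After the second batch: Gamma(56 + 93, 14 + 10) = Gamma(149, 24).

24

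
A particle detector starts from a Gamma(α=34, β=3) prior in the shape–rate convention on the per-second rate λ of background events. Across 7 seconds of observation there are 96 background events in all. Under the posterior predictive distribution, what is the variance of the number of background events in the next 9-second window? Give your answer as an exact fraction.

2223/10

Total count 96 over total exposure 7 seconds.
The Gamma prior is conjugate for the Poisson rate, so λ | data ~ Gamma(34+96, 3+7) = Gamma(130, 10).
The posterior predictive for a window of length T is Negative Binomial with variance T·α'·(β'+T)/β'² = 9·130·19/100 = 2223/10.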